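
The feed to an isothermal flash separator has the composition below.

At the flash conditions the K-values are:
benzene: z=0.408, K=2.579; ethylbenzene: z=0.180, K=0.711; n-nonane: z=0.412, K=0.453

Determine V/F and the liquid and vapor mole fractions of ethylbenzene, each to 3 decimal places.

V/F = 0.481, x_ethylbenzene = 0.209, y_ethylbenzene = 0.149

Material balance + equilibrium reduce to Σ zᵢ(Kᵢ−1)/(1+V/F(Kᵢ−1)) = 0.
Feasibility: ΣzᵢKᵢ = 1.367, Σzᵢ/Kᵢ = 1.321 — both > 1, two phases present.
Newton iteration, V/F⁰ = 0.5:
  V/F = 0.500: g = -0.0110, g' = -0.572 → V/F = 0.481
Converged at V/F = 0.481.
Compositions from xᵢ = zᵢ/(1+V/F(Kᵢ−1)), yᵢ = Kᵢxᵢ:
  benzene: x = 0.232, y = 0.598
  ethylbenzene: x = 0.209, y = 0.149
  n-nonane: x = 0.559, y = 0.253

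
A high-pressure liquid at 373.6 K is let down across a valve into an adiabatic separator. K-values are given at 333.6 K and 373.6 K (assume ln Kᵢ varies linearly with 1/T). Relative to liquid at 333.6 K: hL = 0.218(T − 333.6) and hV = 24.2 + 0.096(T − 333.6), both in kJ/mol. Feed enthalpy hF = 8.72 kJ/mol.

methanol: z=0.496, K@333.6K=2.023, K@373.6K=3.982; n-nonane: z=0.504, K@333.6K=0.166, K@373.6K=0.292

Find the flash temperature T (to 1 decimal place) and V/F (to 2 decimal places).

Adiabatic flash: solve Rachford–Rice at each trial T, then check hF = ψ·hV(T) + (1−ψ)·hL(T).
  T = 333.6 K: K = (2.023, 0.166), RR gives ψ = 0.102, H_out = 2.470 kJ/mol
  T = 373.6 K: K = (3.982, 0.292), RR gives ψ = 0.532, H_out = 18.990 kJ/mol
  T = 353.6 K: K = (2.893, 0.224), RR gives ψ = 0.373, H_out = 12.470 kJ/mol
  T = 343.6 K: K = (2.432, 0.194), RR gives ψ = 0.263, H_out = 8.225 kJ/mol
  T = 348.6 K: K = (2.656, 0.208), RR gives ψ = 0.322, H_out = 10.476 kJ/mol
  T = 346.1 K: K = (2.542, 0.201), RR gives ψ = 0.294, H_out = 9.388 kJ/mol
  T = 344.9 K: K = (2.489, 0.197), RR gives ψ = 0.279, H_out = 8.840 kJ/mol
Linear interpolation between T = 343.6 (H_out = 8.225) and T = 344.9 (H_out = 8.840) on hF = 8.72 gives T ≈ 344.6 K, at which ψ = 0.28.

T = 344.6 K, V/F = 0.28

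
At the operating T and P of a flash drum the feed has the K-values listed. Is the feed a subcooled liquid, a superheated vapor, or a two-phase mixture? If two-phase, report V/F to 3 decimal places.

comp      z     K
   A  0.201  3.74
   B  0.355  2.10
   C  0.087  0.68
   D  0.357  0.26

two-phase, V/F = 0.533

ΣzᵢKᵢ = 1.649; Σzᵢ/Kᵢ = 1.724.
Both exceed 1, so a two-phase solution exists.
Material balance + equilibrium reduce to Σ zᵢ(Kᵢ−1)/(1+ψ(Kᵢ−1)) = 0.
Newton–Raphson from ψ = 0.5:
  ψ = 0.500: g = 0.0318, g' = -0.953 → ψ = 0.533
Converged at ψ = 0.533.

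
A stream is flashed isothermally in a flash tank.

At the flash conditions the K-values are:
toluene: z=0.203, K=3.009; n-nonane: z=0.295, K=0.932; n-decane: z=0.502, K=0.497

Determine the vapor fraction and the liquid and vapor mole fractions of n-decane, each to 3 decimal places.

Let ψ = V/F and solve Σ zᵢ(Kᵢ−1)/(1+ψ(Kᵢ−1)) = 0.
g(0) = ΣzᵢKᵢ − 1 = 0.135 and g(1) = 1 − Σzᵢ/Kᵢ = -0.394, so a root lies in (0, 1).
Iterate (Newton) starting at ψ = 0.5:
  ψ = 0.500: g = -0.1547, g' = -0.432 → ψ = 0.142
  ψ = 0.142: g = 0.0251, g' = -0.645 → ψ = 0.181
  ψ = 0.181: g = 0.0010, g' = -0.596 → ψ = 0.183
Converged at ψ = 0.183.
Compositions from xᵢ = zᵢ/(1+ψ(Kᵢ−1)), yᵢ = Kᵢxᵢ:
  toluene: x = 0.149, y = 0.447
  n-nonane: x = 0.299, y = 0.278
  n-decane: x = 0.553, y = 0.275

ψ = 0.183, x_n-decane = 0.553, y_n-decane = 0.275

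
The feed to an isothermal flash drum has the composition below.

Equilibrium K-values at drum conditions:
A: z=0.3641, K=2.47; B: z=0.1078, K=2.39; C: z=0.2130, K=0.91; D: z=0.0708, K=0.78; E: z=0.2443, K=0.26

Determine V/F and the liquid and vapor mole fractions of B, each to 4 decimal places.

V/F = 0.6038, x_B = 0.0586, y_B = 0.1401

Material balance + equilibrium reduce to Σ zᵢ(Kᵢ−1)/(1+V/F(Kᵢ−1)) = 0.
Feasibility: ΣzᵢKᵢ = 1.4695, Σzᵢ/Kᵢ = 1.4570 — both > 1, two phases present.
Iterate (Newton) starting at V/F = 0.54:
  V/F = 0.5400: g = 0.04504, g' = -0.6899 → V/F = 0.6053
  V/F = 0.6053: g = -0.00110, g' = -0.7271 → V/F = 0.6038
Converged at V/F = 0.6038.
Compositions from xᵢ = zᵢ/(1+V/F(Kᵢ−1)), yᵢ = Kᵢxᵢ:
  A: x = 0.1929, y = 0.4765
  B: x = 0.0586, y = 0.1401
  C: x = 0.2252, y = 0.2050
  D: x = 0.0816, y = 0.0637
  E: x = 0.4416, y = 0.1148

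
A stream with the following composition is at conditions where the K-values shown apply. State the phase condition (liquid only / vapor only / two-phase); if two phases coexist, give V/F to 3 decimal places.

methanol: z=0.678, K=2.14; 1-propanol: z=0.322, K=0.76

ΣzᵢKᵢ = 1.696; Σzᵢ/Kᵢ = 0.741.
Since Σzᵢ/Kᵢ < 1 the mixture is above its dew point — single vapor phase.

vapor only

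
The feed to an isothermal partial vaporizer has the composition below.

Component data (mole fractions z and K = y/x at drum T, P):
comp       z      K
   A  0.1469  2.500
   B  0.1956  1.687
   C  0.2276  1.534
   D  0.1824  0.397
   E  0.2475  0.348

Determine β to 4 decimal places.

Material balance + equilibrium reduce to Σ zᵢ(Kᵢ−1)/(1+β(Kᵢ−1)) = 0.
g(0) = ΣzᵢKᵢ − 1 = 0.2049 and g(1) = 1 − Σzᵢ/Kᵢ = -0.4937, so a root lies in (0, 1).
Iterate (Newton) starting at β = 0.56:
  β = 0.5600: g = -0.10988, g' = -0.5965 → β = 0.3758
  β = 0.3758: g = -0.00700, g' = -0.5340 → β = 0.3627
Converged at β = 0.3627.

β = 0.3627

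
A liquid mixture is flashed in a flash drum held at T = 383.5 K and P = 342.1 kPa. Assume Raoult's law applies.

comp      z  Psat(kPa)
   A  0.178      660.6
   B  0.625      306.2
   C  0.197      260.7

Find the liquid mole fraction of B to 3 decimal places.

x_B = 0.653

Raoult's law: Kᵢ = Pᵢˢᵃᵗ/P = Pᵢˢᵃᵗ/342.1.
  K_A = 660.6/342.1 = 1.93101, K_B = 306.2/342.1 = 0.89506, K_C = 260.7/342.1 = 0.76206
Newton–Raphson from V/F = 0.5:
  V/F = 0.500: g = -0.0093, g' = -0.094 → V/F = 0.400
  V/F = 0.400: g = 0.0004, g' = -0.103 → V/F = 0.405
Converged at V/F = 0.405.
Compositions from xᵢ = zᵢ/(1+V/F(Kᵢ−1)), yᵢ = Kᵢxᵢ:
  A: x = 0.129, y = 0.250
  B: x = 0.653, y = 0.584
  C: x = 0.218, y = 0.166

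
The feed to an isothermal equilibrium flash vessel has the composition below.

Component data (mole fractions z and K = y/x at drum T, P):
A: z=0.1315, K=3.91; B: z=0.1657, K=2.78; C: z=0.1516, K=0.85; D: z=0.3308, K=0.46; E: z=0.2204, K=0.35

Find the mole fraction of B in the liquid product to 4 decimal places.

x_B = 0.1108

Rachford–Rice: g(β) = Σ zᵢ(Kᵢ−1)/(1+β(Kᵢ−1)) = 0.
Check two-phase: ΣzᵢKᵢ = 1.3330 > 1 and Σzᵢ/Kᵢ = 1.6204 > 1, so g(0) = 0.3330 > 0 and g(1) = -0.6204 < 0.
Newton iteration, β⁰ = 0.53:
  β = 0.5300: g = -0.19122, g' = -0.7214 → β = 0.2649
  β = 0.2649: g = 0.01132, g' = -0.8685 → β = 0.2780
  β = 0.2780: g = 0.00011, g' = -0.8513 → β = 0.2781
Converged at β = 0.2781.
Compositions from xᵢ = zᵢ/(1+β(Kᵢ−1)), yᵢ = Kᵢxᵢ:
  A: x = 0.0727, y = 0.2842
  B: x = 0.1108, y = 0.3081
  C: x = 0.1582, y = 0.1345
  D: x = 0.3893, y = 0.1791
  E: x = 0.2690, y = 0.0942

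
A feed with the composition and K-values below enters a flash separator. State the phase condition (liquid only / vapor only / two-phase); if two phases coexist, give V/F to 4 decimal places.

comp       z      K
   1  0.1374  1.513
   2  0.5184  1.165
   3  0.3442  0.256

liquid only

ΣzᵢKᵢ = 0.8999; Σzᵢ/Kᵢ = 1.8803.
Since ΣzᵢKᵢ < 1 the mixture is below its bubble point — single liquid phase.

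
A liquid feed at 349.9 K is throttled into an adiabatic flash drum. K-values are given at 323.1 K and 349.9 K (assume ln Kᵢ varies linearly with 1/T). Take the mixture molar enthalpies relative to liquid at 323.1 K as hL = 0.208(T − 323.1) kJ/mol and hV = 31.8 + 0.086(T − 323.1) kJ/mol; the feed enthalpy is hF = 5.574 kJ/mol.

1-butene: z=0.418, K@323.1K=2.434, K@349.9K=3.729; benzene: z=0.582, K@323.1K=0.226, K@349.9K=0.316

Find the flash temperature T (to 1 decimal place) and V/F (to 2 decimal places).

T = 325.2 K, V/F = 0.16

Adiabatic flash: solve Rachford–Rice at each trial T, then check hF = ψ·hV(T) + (1−ψ)·hL(T).
  T = 323.1 K: K = (2.434, 0.226), RR gives ψ = 0.134, H_out = 4.267 kJ/mol
  T = 349.9 K: K = (3.729, 0.316), RR gives ψ = 0.398, H_out = 16.925 kJ/mol
  T = 336.5 K: K = (3.038, 0.269), RR gives ψ = 0.286, H_out = 11.424 kJ/mol
  T = 329.8 K: K = (2.726, 0.247), RR gives ψ = 0.218, H_out = 8.143 kJ/mol
  T = 326.5 K: K = (2.579, 0.237), RR gives ψ = 0.179, H_out = 6.325 kJ/mol
  T = 324.8 K: K = (2.506, 0.231), RR gives ψ = 0.157, H_out = 5.322 kJ/mol
Linear interpolation between T = 324.8 (H_out = 5.322) and T = 326.5 (H_out = 6.325) on hF = 5.574 gives T ≈ 325.2 K, at which ψ = 0.16.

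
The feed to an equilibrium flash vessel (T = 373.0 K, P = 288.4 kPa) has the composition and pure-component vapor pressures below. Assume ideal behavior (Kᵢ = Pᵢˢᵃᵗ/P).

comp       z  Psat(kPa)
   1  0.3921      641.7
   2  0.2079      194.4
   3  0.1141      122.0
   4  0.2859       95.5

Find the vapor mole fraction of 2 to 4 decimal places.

y_2 = 0.1515

Raoult's law: Kᵢ = Pᵢˢᵃᵗ/P = Pᵢˢᵃᵗ/288.4.
  K_1 = 641.7/288.4 = 2.225035, K_2 = 194.4/288.4 = 0.674064, K_3 = 122.0/288.4 = 0.423024, K_4 = 95.5/288.4 = 0.331137
Material balance + equilibrium reduce to Σ zᵢ(Kᵢ−1)/(1+ψ(Kᵢ−1)) = 0.
Check two-phase: ΣzᵢKᵢ = 1.1555 > 1 and Σzᵢ/Kᵢ = 1.6178 > 1, so g(0) = 0.1555 > 0 and g(1) = -0.6178 < 0.
Iterate (Newton) starting at ψ = 0.61:
  ψ = 0.6100: g = -0.23428, g' = -0.6826 → ψ = 0.2668
  ψ = 0.2668: g = -0.02275, g' = -0.6033 → ψ = 0.2290
  ψ = 0.2290: g = 0.00018, g' = -0.6134 → ψ = 0.2293
Converged at ψ = 0.2293.
Compositions from xᵢ = zᵢ/(1+ψ(Kᵢ−1)), yᵢ = Kᵢxᵢ:
  1: x = 0.3061, y = 0.6811
  2: x = 0.2247, y = 0.1515
  3: x = 0.1315, y = 0.0556
  4: x = 0.3377, y = 0.1118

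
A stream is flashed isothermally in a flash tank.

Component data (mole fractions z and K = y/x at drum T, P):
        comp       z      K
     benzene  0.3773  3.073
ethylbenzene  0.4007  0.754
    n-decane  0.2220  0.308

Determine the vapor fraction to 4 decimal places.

Newton iteration, ψ⁰ = 0.48:
  ψ = 0.4800: g = 0.05024, g' = -0.6769 → ψ = 0.5542
  ψ = 0.5542: g = 0.00064, g' = -0.6633 → ψ = 0.5552
Converged at ψ = 0.5552.

ψ = 0.5552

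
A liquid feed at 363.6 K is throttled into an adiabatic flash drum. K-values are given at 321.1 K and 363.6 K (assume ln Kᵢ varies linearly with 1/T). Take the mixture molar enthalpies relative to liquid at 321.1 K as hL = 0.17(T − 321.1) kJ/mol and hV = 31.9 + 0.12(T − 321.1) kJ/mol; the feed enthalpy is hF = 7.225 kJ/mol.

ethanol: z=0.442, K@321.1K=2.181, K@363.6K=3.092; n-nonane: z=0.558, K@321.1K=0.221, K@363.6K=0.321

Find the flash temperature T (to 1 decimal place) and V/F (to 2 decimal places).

Adiabatic flash: solve Rachford–Rice at each trial T, then check hF = ψ·hV(T) + (1−ψ)·hL(T).
  T = 321.1 K: K = (2.181, 0.221), RR gives ψ = 0.095, H_out = 3.028 kJ/mol
  T = 363.6 K: K = (3.092, 0.321), RR gives ψ = 0.384, H_out = 18.665 kJ/mol
  T = 342.4 K: K = (2.626, 0.270), RR gives ψ = 0.262, H_out = 11.700 kJ/mol
  T = 331.8 K: K = (2.401, 0.245), RR gives ψ = 0.187, H_out = 7.692 kJ/mol
  T = 326.5 K: K = (2.291, 0.233), RR gives ψ = 0.144, H_out = 5.478 kJ/mol
  T = 329.1 K: K = (2.345, 0.239), RR gives ψ = 0.166, H_out = 6.585 kJ/mol
  T = 330.5 K: K = (2.374, 0.242), RR gives ψ = 0.177, H_out = 7.164 kJ/mol
  T = 331.1 K: K = (2.387, 0.243), RR gives ψ = 0.182, H_out = 7.409 kJ/mol
Linear interpolation between T = 330.5 (H_out = 7.164) and T = 331.1 (H_out = 7.409) on hF = 7.225 gives T ≈ 330.6 K, at which ψ = 0.18.

T = 330.6 K, V/F = 0.18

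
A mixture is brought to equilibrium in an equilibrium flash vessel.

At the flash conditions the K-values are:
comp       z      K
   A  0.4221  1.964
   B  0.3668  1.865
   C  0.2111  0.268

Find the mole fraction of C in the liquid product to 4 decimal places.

x_C = 0.5560

Rachford–Rice: g(ψ) = Σ zᵢ(Kᵢ−1)/(1+ψ(Kᵢ−1)) = 0.
Check two-phase: ΣzᵢKᵢ = 1.5697 > 1 and Σzᵢ/Kᵢ = 1.1993 > 1, so g(0) = 0.5697 > 0 and g(1) = -0.1993 < 0.
Newton iteration, ψ⁰ = 0.5:
  ψ = 0.5000: g = 0.25232, g' = -0.5937 → ψ = 0.9250
  ψ = 0.9250: g = -0.08716, g' = -1.2790 → ψ = 0.8568
  ψ = 0.8568: g = -0.00943, g' = -1.0220 → ψ = 0.8476
  ψ = 0.8476: g = -0.00012, g' = -0.9953 → ψ = 0.8475
Converged at ψ = 0.8475.
Compositions from xᵢ = zᵢ/(1+ψ(Kᵢ−1)), yᵢ = Kᵢxᵢ:
  A: x = 0.2323, y = 0.4563
  B: x = 0.2116, y = 0.3947
  C: x = 0.5560, y = 0.1490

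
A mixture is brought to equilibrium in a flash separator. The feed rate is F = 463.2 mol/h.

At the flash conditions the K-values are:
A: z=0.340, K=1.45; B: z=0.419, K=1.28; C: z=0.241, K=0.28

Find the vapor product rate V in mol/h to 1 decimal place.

V = 172.8 mol/h

Rachford–Rice: g(β) = Σ zᵢ(Kᵢ−1)/(1+β(Kᵢ−1)) = 0.
Feasibility: ΣzᵢKᵢ = 1.097, Σzᵢ/Kᵢ = 1.423 — both > 1, two phases present.
Iterate (Newton) starting at β = 0.5:
  β = 0.500: g = -0.0433, g' = -0.376 → β = 0.385
  β = 0.385: g = -0.0037, g' = -0.316 → β = 0.373
Converged at β = 0.373.
Then V = β·F = 0.3730·463.2 = 172.8 mol/h and L = F − V = 290.4 mol/h.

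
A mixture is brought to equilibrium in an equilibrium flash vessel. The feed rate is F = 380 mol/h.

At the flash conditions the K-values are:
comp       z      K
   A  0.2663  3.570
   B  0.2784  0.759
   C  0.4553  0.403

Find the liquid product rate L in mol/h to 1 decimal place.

L = 273.7 mol/h

Rachford–Rice: g(ψ) = Σ zᵢ(Kᵢ−1)/(1+ψ(Kᵢ−1)) = 0.
g(0) = ΣzᵢKᵢ − 1 = 0.3455 and g(1) = 1 − Σzᵢ/Kᵢ = -0.5712, so a root lies in (0, 1).
Iterate (Newton) starting at ψ = 0.5:
  ψ = 0.5000: g = -0.16425, g' = -0.6875 → ψ = 0.2611
  ψ = 0.2611: g = 0.01595, g' = -0.8760 → ψ = 0.2793
  ψ = 0.2793: g = 0.00026, g' = -0.8483 → ψ = 0.2796
Converged at ψ = 0.2796.
Then V = ψ·F = 0.2796·380 = 106.3 mol/h and L = F − V = 273.7 mol/h.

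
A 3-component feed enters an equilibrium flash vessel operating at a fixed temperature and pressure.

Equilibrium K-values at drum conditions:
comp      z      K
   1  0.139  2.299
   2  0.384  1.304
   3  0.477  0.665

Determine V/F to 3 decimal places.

Material balance + equilibrium reduce to Σ zᵢ(Kᵢ−1)/(1+V/F(Kᵢ−1)) = 0.
g(0) = ΣzᵢKᵢ − 1 = 0.138 and g(1) = 1 − Σzᵢ/Kᵢ = -0.072, so a root lies in (0, 1).
Newton–Raphson from V/F = 0.35:
  V/F = 0.350: g = 0.0486, g' = -0.209 → V/F = 0.583
  V/F = 0.583: g = 0.0033, g' = -0.184 → V/F = 0.601
Converged at V/F = 0.601.

V/F = 0.601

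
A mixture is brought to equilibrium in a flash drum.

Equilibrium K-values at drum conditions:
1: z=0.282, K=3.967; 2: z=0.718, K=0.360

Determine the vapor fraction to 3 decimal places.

Newton iteration, ψ⁰ = 0.49:
  ψ = 0.490: g = -0.3285, g' = -1.036 → ψ = 0.173
  ψ = 0.173: g = 0.0361, g' = -1.456 → ψ = 0.198
  ψ = 0.198: g = 0.0011, g' = -1.371 → ψ = 0.199
Converged at ψ = 0.199.

ψ = 0.199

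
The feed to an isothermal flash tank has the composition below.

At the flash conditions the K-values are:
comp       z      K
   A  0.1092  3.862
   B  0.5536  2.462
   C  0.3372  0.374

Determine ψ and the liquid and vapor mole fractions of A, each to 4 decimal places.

Newton–Raphson from ψ = 0.5:
  ψ = 0.5000: g = 0.28887, g' = -0.8262 → ψ = 0.8496
  ψ = 0.8496: g = 0.00114, g' = -0.9143 → ψ = 0.8509
Converged at ψ = 0.8509.
Compositions from xᵢ = zᵢ/(1+ψ(Kᵢ−1)), yᵢ = Kᵢxᵢ:
  A: x = 0.0318, y = 0.1228
  B: x = 0.2467, y = 0.6074
  C: x = 0.7215, y = 0.2698

ψ = 0.8509, x_A = 0.0318, y_A = 0.1228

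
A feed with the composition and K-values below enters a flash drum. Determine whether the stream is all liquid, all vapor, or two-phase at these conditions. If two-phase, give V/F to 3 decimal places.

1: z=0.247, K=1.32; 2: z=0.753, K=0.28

ΣzᵢKᵢ = 0.537; Σzᵢ/Kᵢ = 2.876.
Since ΣzᵢKᵢ < 1 the mixture is below its bubble point — single liquid phase.

all liquid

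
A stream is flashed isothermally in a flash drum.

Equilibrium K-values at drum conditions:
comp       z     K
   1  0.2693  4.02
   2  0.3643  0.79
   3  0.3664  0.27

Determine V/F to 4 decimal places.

V/F = 0.3025

Rachford–Rice: g(V/F) = Σ zᵢ(Kᵢ−1)/(1+V/F(Kᵢ−1)) = 0.
g(0) = ΣzᵢKᵢ − 1 = 0.4693 and g(1) = 1 − Σzᵢ/Kᵢ = -0.8852, so a root lies in (0, 1).
Newton–Raphson from V/F = 0.3:
  V/F = 0.3000: g = 0.00258, g' = -1.0145 → V/F = 0.3025
Converged at V/F = 0.3025.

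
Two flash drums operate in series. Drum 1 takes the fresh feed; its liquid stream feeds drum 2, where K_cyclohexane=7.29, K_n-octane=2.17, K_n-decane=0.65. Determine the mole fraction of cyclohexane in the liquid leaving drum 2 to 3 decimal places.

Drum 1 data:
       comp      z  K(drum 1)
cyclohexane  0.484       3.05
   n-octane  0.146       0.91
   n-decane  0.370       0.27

x_cyclohexane (drum 2) = 0.035

Drum 1:
Iterate (Newton) starting at ψ₁ = 0.5:
  ψ₁ = 0.500: g = 0.0509, g' = -0.986 → ψ₁ = 0.552
  ψ₁ = 0.552: g = -0.0003, g' = -1.002 → ψ₁ = 0.551
Converged at ψ₁ = 0.551.
Drum-1 compositions:
  cyclohexane: x = 0.227, y = 0.693
  n-octane: x = 0.154, y = 0.140
  n-decane: x = 0.619, y = 0.167
Drum-2 feed = drum-1 liquid: z₂ = (0.2272, 0.1536, 0.6192).
Drum 2:
Material balance + equilibrium reduce to Σ zᵢ(Kᵢ−1)/(1+ψ₂(Kᵢ−1)) = 0.
g(0) = ΣzᵢKᵢ − 1 = 1.392 and g(1) = 1 − Σzᵢ/Kᵢ = -0.055, so a root lies in (0, 1).
Newton–Raphson from ψ₂ = 0.5:
  ψ₂ = 0.500: g = 0.1955, g' = -0.718 → ψ₂ = 0.772
  ψ₂ = 0.772: g = 0.0415, g' = -0.463 → ψ₂ = 0.862
  ψ₂ = 0.862: g = 0.0018, g' = -0.426 → ψ₂ = 0.866
Converged at ψ₂ = 0.866.
  cyclohexane: x = 0.035, y = 0.257
  n-octane: x = 0.076, y = 0.166
  n-decane: x = 0.888, y = 0.577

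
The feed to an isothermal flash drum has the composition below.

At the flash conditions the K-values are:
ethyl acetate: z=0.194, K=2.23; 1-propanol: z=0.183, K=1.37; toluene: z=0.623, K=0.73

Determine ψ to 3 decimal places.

Let ψ = V/F and solve Σ zᵢ(Kᵢ−1)/(1+ψ(Kᵢ−1)) = 0.
Feasibility: ΣzᵢKᵢ = 1.138, Σzᵢ/Kᵢ = 1.074 — both > 1, two phases present.
Newton–Raphson from ψ = 0.5:
  ψ = 0.500: g = 0.0104, g' = -0.191 → ψ = 0.555
  ψ = 0.555: g = 0.0002, g' = -0.184 → ψ = 0.556
Converged at ψ = 0.556.

ψ = 0.556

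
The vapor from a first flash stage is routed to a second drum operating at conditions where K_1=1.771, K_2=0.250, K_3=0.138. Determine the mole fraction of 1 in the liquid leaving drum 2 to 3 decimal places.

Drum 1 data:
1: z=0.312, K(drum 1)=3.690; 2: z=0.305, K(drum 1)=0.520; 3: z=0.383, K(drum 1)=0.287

Drum 1:
Let ψ₁ = V/F and solve Σ zᵢ(Kᵢ−1)/(1+ψ₁(Kᵢ−1)) = 0.
Check two-phase: ΣzᵢKᵢ = 1.420 > 1 and Σzᵢ/Kᵢ = 2.006 > 1, so g(0) = 0.420 > 0 and g(1) = -1.006 < 0.
Newton iteration, ψ₁⁰ = 0.5:
  ψ₁ = 0.500: g = -0.2591, g' = -1.002 → ψ₁ = 0.242
  ψ₁ = 0.242: g = 0.0133, g' = -1.204 → ψ₁ = 0.253
Converged at ψ₁ = 0.253.
Drum-1 compositions:
  1: x = 0.186, y = 0.685
  2: x = 0.347, y = 0.180
  3: x = 0.467, y = 0.134
Drum-2 feed = drum-1 vapor: z₂ = (0.6854, 0.1805, 0.1341).
Drum 2:
Newton–Raphson from ψ₂ = 0.5:
  ψ₂ = 0.500: g = -0.0383, g' = -0.780 → ψ₂ = 0.451
  ψ₂ = 0.451: g = -0.0015, g' = -0.723 → ψ₂ = 0.449
Converged at ψ₂ = 0.449.
  1: x = 0.509, y = 0.902
  2: x = 0.272, y = 0.068
  3: x = 0.219, y = 0.030

x_1 (drum 2) = 0.509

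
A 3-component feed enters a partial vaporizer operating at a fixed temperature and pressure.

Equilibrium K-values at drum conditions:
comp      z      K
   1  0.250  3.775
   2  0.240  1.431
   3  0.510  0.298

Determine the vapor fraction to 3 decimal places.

ψ = 0.317

Rachford–Rice: g(ψ) = Σ zᵢ(Kᵢ−1)/(1+ψ(Kᵢ−1)) = 0.
Feasibility: ΣzᵢKᵢ = 1.439, Σzᵢ/Kᵢ = 1.945 — both > 1, two phases present.
Newton iteration, ψ⁰ = 0.43:
  ψ = 0.430: g = -0.1092, g' = -0.948 → ψ = 0.315
  ψ = 0.315: g = 0.0019, g' = -0.997 → ψ = 0.317
Converged at ψ = 0.317.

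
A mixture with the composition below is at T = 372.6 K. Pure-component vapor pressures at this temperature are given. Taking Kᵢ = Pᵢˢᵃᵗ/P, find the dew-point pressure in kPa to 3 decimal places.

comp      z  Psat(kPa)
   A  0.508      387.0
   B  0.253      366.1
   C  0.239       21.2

Pdew = 75.316 kPa

At the dew point ψ → 1, so Σzᵢ/Kᵢ = 1 with Kᵢ = Pᵢˢᵃᵗ/P ⇒ 1/P = Σzᵢ/Pᵢˢᵃᵗ.
1/P = 0.508/387.0 + 0.253/366.1 + 0.239/21.2 = 0.013277 ⇒ P = 75.316 kPa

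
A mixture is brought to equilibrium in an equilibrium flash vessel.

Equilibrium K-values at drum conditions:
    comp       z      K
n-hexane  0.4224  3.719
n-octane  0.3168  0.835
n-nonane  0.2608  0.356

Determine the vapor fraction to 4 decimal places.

Let ψ = V/F and solve Σ zᵢ(Kᵢ−1)/(1+ψ(Kᵢ−1)) = 0.
g(0) = ΣzᵢKᵢ − 1 = 0.9283 and g(1) = 1 − Σzᵢ/Kᵢ = -0.2256, so a root lies in (0, 1).
Iterate (Newton) starting at ψ = 0.5:
  ψ = 0.5000: g = 0.18206, g' = -0.8065 → ψ = 0.7258
  ψ = 0.7258: g = 0.01154, g' = -0.7456 → ψ = 0.7412
Converged at ψ = 0.7412.

ψ = 0.7412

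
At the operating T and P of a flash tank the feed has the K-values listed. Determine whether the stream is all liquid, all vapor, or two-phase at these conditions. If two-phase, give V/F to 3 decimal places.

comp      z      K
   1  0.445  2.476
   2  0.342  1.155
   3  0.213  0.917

all vapor

ΣzᵢKᵢ = 1.692; Σzᵢ/Kᵢ = 0.708.
Since Σzᵢ/Kᵢ < 1 the mixture is above its dew point — single vapor phase.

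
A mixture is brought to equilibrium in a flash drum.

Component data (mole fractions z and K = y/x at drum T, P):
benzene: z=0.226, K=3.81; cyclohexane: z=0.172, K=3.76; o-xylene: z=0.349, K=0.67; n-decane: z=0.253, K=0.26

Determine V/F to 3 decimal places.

V/F = 0.530

Material balance + equilibrium reduce to Σ zᵢ(Kᵢ−1)/(1+V/F(Kᵢ−1)) = 0.
Check two-phase: ΣzᵢKᵢ = 1.807 > 1 and Σzᵢ/Kᵢ = 1.599 > 1, so g(0) = 0.807 > 0 and g(1) = -0.599 < 0.
Iterate (Newton) starting at V/F = 0.5:
  V/F = 0.500: g = 0.0284, g' = -0.943 → V/F = 0.530
Converged at V/F = 0.530.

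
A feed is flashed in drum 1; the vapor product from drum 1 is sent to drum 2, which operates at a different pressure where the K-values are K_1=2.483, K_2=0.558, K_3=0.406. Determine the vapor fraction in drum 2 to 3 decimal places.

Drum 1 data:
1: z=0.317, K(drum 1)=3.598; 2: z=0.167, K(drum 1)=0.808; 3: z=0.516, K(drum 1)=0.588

V/F (drum 2) = 0.422

Drum 1:
Let ψ₁ = V/F and solve Σ zᵢ(Kᵢ−1)/(1+ψ₁(Kᵢ−1)) = 0.
Feasibility: ΣzᵢKᵢ = 1.579, Σzᵢ/Kᵢ = 1.172 — both > 1, two phases present.
Iterate (Newton) starting at ψ₁ = 0.65:
  ψ₁ = 0.650: g = -0.0207, g' = -0.467 → ψ₁ = 0.606
  ψ₁ = 0.606: g = 0.0004, g' = -0.486 → ψ₁ = 0.607
Converged at ψ₁ = 0.607.
Drum-1 compositions:
  1: x = 0.123, y = 0.443
  2: x = 0.189, y = 0.153
  3: x = 0.688, y = 0.404
Drum-2 feed = drum-1 vapor: z₂ = (0.4428, 0.1527, 0.4045).
Drum 2:
Material balance + equilibrium reduce to Σ zᵢ(Kᵢ−1)/(1+ψ₂(Kᵢ−1)) = 0.
g(0) = ΣzᵢKᵢ − 1 = 0.349 and g(1) = 1 − Σzᵢ/Kᵢ = -0.448, so a root lies in (0, 1).
Iterate (Newton) starting at ψ₂ = 0.5:
  ψ₂ = 0.500: g = -0.0514, g' = -0.659 → ψ₂ = 0.422
Converged at ψ₂ = 0.422.
  1: x = 0.272, y = 0.676
  2: x = 0.188, y = 0.105
  3: x = 0.540, y = 0.219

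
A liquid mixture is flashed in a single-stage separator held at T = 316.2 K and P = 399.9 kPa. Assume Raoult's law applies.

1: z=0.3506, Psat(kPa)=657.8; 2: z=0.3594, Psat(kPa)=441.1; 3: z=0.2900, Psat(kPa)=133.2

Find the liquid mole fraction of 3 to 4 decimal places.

x_3 = 0.3468

Raoult's law: Kᵢ = Pᵢˢᵃᵗ/P = Pᵢˢᵃᵗ/399.9.
  K_1 = 657.8/399.9 = 1.644911, K_2 = 441.1/399.9 = 1.103026, K_3 = 133.2/399.9 = 0.333083
Rachford–Rice: g(V/F) = Σ zᵢ(Kᵢ−1)/(1+V/F(Kᵢ−1)) = 0.
Check two-phase: ΣzᵢKᵢ = 1.0697 > 1 and Σzᵢ/Kᵢ = 1.4096 > 1, so g(0) = 0.0697 > 0 and g(1) = -0.4096 < 0.
Newton iteration, V/F⁰ = 0.58:
  V/F = 0.5800: g = -0.11592, g' = -0.4237 → V/F = 0.3064
  V/F = 0.3064: g = -0.01839, g' = -0.3090 → V/F = 0.2469
  V/F = 0.2469: g = -0.00037, g' = -0.2970 → V/F = 0.2456
Converged at V/F = 0.2456.
Compositions from xᵢ = zᵢ/(1+V/F(Kᵢ−1)), yᵢ = Kᵢxᵢ:
  1: x = 0.3027, y = 0.4978
  2: x = 0.3505, y = 0.3866
  3: x = 0.3468, y = 0.1155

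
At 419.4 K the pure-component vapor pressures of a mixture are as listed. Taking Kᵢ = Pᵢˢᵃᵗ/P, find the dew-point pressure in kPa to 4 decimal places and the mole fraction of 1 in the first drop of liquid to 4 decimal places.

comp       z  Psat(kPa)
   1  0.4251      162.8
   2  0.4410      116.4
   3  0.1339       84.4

Pdew = 125.2139 kPa, x_1 = 0.3270

At the dew point ψ → 1, so Σzᵢ/Kᵢ = 1 with Kᵢ = Pᵢˢᵃᵗ/P ⇒ 1/P = Σzᵢ/Pᵢˢᵃᵗ.
1/P = 0.4251/162.8 + 0.4410/116.4 + 0.1339/84.4 = 0.0079863 ⇒ P = 125.2139 kPa
xᵢ = zᵢP/Pᵢˢᵃᵗ ⇒ x_1 = 0.4251·125.2139/162.8 = 0.3270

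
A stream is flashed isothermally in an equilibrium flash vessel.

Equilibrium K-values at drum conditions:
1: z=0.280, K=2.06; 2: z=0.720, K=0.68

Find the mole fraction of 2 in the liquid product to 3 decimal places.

Let β = V/F and solve Σ zᵢ(Kᵢ−1)/(1+β(Kᵢ−1)) = 0.
g(0) = ΣzᵢKᵢ − 1 = 0.066 and g(1) = 1 − Σzᵢ/Kᵢ = -0.195, so a root lies in (0, 1).
Binary case is linear: z₁(K₁−1)(1+β(K₂−1)) + z₂(K₂−1)(1+β(K₁−1)) = 0
⇒ β = [z₁(K₁−1)+z₂(K₂−1)] / [−(K₁−1)(K₂−1)] = 0.0664/0.3392 = 0.196
Compositions from xᵢ = zᵢ/(1+β(Kᵢ−1)), yᵢ = Kᵢxᵢ:
  1: x = 0.232, y = 0.478
  2: x = 0.768, y = 0.522

x_2 = 0.768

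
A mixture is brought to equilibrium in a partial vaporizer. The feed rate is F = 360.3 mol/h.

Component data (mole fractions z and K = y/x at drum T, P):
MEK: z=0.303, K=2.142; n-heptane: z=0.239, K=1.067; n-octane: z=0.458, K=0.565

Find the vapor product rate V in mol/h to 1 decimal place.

V = 157.9 mol/h

Rachford–Rice: g(V/F) = Σ zᵢ(Kᵢ−1)/(1+V/F(Kᵢ−1)) = 0.
g(0) = ΣzᵢKᵢ − 1 = 0.163 and g(1) = 1 − Σzᵢ/Kᵢ = -0.176, so a root lies in (0, 1).
Newton–Raphson from V/F = 0.52:
  V/F = 0.520: g = -0.0249, g' = -0.301 → V/F = 0.437
  V/F = 0.437: g = 0.0003, g' = -0.309 → V/F = 0.438
Converged at V/F = 0.438.
Then V = V/F·F = 0.4383·360.3 = 157.9 mol/h and L = F − V = 202.4 mol/h.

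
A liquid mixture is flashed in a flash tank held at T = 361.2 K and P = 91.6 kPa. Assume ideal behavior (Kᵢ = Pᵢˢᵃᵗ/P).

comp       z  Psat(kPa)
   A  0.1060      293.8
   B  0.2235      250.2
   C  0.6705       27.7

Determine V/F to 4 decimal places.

Raoult's law: Kᵢ = Pᵢˢᵃᵗ/P = Pᵢˢᵃᵗ/91.6.
  K_A = 293.8/91.6 = 3.207424, K_B = 250.2/91.6 = 2.731441, K_C = 27.7/91.6 = 0.302402
Rachford–Rice: g(V/F) = Σ zᵢ(Kᵢ−1)/(1+V/F(Kᵢ−1)) = 0.
Check two-phase: ΣzᵢKᵢ = 1.1532 > 1 and Σzᵢ/Kᵢ = 2.3321 > 1, so g(0) = 0.1532 > 0 and g(1) = -1.3321 < 0.
Iterate (Newton) starting at V/F = 0.5:
  V/F = 0.5000: g = -0.39963, g' = -1.0786 → V/F = 0.1295
  V/F = 0.1295: g = -0.01613, g' = -1.1538 → V/F = 0.1155
  V/F = 0.1155: g = 0.00017, g' = -1.1792 → V/F = 0.1157
Converged at V/F = 0.1157.

V/F = 0.1157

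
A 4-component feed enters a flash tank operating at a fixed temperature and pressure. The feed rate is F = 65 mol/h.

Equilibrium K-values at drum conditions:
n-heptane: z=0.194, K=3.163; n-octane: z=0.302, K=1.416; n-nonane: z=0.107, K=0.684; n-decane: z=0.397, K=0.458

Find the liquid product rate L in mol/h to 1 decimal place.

Rachford–Rice: g(ψ) = Σ zᵢ(Kᵢ−1)/(1+ψ(Kᵢ−1)) = 0.
g(0) = ΣzᵢKᵢ − 1 = 0.296 and g(1) = 1 − Σzᵢ/Kᵢ = -0.298, so a root lies in (0, 1).
Newton iteration, ψ⁰ = 0.3:
  ψ = 0.300: g = 0.0719, g' = -0.554 → ψ = 0.430
  ψ = 0.430: g = 0.0045, g' = -0.494 → ψ = 0.439
Converged at ψ = 0.439.
Then V = ψ·F = 0.4387·65 = 28.5 mol/h and L = F − V = 36.5 mol/h.

L = 36.5 mol/h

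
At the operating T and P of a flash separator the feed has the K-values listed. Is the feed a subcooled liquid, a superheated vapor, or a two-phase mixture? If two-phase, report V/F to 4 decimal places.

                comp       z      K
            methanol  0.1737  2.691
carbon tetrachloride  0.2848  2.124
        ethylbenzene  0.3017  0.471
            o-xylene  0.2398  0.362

two-phase, V/F = 0.3821

ΣzᵢKᵢ = 1.3013; Σzᵢ/Kᵢ = 1.5016.
Both exceed 1, so a two-phase solution exists.
Iterate (Newton) starting at ψ = 0.5:
  ψ = 0.5000: g = -0.07756, g' = -0.6599 → ψ = 0.3825
  ψ = 0.3825: g = -0.00021, g' = -0.6626 → ψ = 0.3821
Converged at ψ = 0.3821.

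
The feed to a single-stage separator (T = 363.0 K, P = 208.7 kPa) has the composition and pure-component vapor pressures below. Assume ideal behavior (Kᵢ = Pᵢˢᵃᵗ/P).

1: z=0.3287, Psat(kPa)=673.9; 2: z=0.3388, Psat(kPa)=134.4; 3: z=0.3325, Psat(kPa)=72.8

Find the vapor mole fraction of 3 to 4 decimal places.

Raoult's law: Kᵢ = Pᵢˢᵃᵗ/P = Pᵢˢᵃᵗ/208.7.
  K_1 = 673.9/208.7 = 3.229037, K_2 = 134.4/208.7 = 0.643987, K_3 = 72.8/208.7 = 0.348826
Newton iteration, ψ⁰ = 0.64:
  ψ = 0.6400: g = -0.22549, g' = -0.7638 → ψ = 0.3448
  ψ = 0.3448: g = -0.00241, g' = -0.8124 → ψ = 0.3418
Converged at ψ = 0.3418.
Compositions from xᵢ = zᵢ/(1+ψ(Kᵢ−1)), yᵢ = Kᵢxᵢ:
  1: x = 0.1866, y = 0.6024
  2: x = 0.3857, y = 0.2484
  3: x = 0.4277, y = 0.1492

y_3 = 0.1492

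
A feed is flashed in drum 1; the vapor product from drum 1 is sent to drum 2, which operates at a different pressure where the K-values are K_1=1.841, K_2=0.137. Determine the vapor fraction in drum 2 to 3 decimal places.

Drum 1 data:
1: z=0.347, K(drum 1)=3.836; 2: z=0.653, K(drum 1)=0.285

V/F (drum 2) = 0.624

Drum 1:
Material balance + equilibrium reduce to Σ zᵢ(Kᵢ−1)/(1+ψ₁(Kᵢ−1)) = 0.
Feasibility: ΣzᵢKᵢ = 1.517, Σzᵢ/Kᵢ = 2.382 — both > 1, two phases present.
Binary case is linear: z₁(K₁−1)(1+ψ₁(K₂−1)) + z₂(K₂−1)(1+ψ₁(K₁−1)) = 0
⇒ ψ₁ = [z₁(K₁−1)+z₂(K₂−1)] / [−(K₁−1)(K₂−1)] = 0.5172/2.0277 = 0.255
Drum-1 compositions:
  1: x = 0.201, y = 0.772
  2: x = 0.799, y = 0.228
Drum-2 feed = drum-1 vapor: z₂ = (0.7724, 0.2276).
Drum 2:
Let ψ₂ = V/F and solve Σ zᵢ(Kᵢ−1)/(1+ψ₂(Kᵢ−1)) = 0.
Check two-phase: ΣzᵢKᵢ = 1.453 > 1 and Σzᵢ/Kᵢ = 2.081 > 1, so g(0) = 0.453 > 0 and g(1) = -1.081 < 0.
Binary case is linear: z₁(K₁−1)(1+ψ₂(K₂−1)) + z₂(K₂−1)(1+ψ₂(K₁−1)) = 0
⇒ ψ₂ = [z₁(K₁−1)+z₂(K₂−1)] / [−(K₁−1)(K₂−1)] = 0.4531/0.7258 = 0.624
  1: x = 0.506, y = 0.932
  2: x = 0.494, y = 0.068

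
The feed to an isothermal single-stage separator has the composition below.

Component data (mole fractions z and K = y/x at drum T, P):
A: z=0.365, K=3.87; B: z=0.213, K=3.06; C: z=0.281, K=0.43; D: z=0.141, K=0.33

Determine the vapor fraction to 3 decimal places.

Iterate (Newton) starting at ψ = 0.5:
  ψ = 0.500: g = 0.2803, g' = -1.048 → ψ = 0.767
  ψ = 0.767: g = 0.0180, g' = -0.985 → ψ = 0.786
Converged at ψ = 0.786.

ψ = 0.786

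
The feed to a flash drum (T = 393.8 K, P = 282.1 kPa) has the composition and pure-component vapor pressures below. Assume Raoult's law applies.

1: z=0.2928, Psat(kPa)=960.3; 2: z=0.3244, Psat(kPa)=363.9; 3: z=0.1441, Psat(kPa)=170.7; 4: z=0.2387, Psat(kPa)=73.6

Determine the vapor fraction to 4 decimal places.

Raoult's law: Kᵢ = Pᵢˢᵃᵗ/P = Pᵢˢᵃᵗ/282.1.
  K_1 = 960.3/282.1 = 3.404112, K_2 = 363.9/282.1 = 1.289968, K_3 = 170.7/282.1 = 0.605105, K_4 = 73.6/282.1 = 0.260900
Material balance + equilibrium reduce to Σ zᵢ(Kᵢ−1)/(1+ψ(Kᵢ−1)) = 0.
Feasibility: ΣzᵢKᵢ = 1.5647, Σzᵢ/Kᵢ = 1.4905 — both > 1, two phases present.
Iterate (Newton) starting at ψ = 0.5:
  ψ = 0.5000: g = 0.05108, g' = -0.7328 → ψ = 0.5697
  ψ = 0.5697: g = -0.00038, g' = -0.7479 → ψ = 0.5692
Converged at ψ = 0.5692.

ψ = 0.5692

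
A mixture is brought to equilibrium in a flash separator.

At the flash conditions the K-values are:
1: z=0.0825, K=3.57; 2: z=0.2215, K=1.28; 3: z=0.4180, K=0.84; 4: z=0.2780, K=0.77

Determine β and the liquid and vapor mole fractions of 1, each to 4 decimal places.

β = 0.5153, x_1 = 0.0355, y_1 = 0.1267

Material balance + equilibrium reduce to Σ zᵢ(Kᵢ−1)/(1+β(Kᵢ−1)) = 0.
g(0) = ΣzᵢKᵢ − 1 = 0.1432 and g(1) = 1 − Σzᵢ/Kᵢ = -0.0548, so a root lies in (0, 1).
Newton–Raphson from β = 0.5:
  β = 0.5000: g = 0.00225, g' = -0.1491 → β = 0.5151
  β = 0.5151: g = 0.00003, g' = -0.1458 → β = 0.5153
Converged at β = 0.5153.
Compositions from xᵢ = zᵢ/(1+β(Kᵢ−1)), yᵢ = Kᵢxᵢ:
  1: x = 0.0355, y = 0.1267
  2: x = 0.1936, y = 0.2478
  3: x = 0.4556, y = 0.3827
  4: x = 0.3154, y = 0.2428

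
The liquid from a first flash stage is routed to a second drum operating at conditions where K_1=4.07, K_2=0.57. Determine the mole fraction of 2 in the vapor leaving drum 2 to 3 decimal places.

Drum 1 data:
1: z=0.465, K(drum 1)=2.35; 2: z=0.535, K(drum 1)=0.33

Drum 1:
Binary case is linear: z₁(K₁−1)(1+ψ₁(K₂−1)) + z₂(K₂−1)(1+ψ₁(K₁−1)) = 0
⇒ ψ₁ = [z₁(K₁−1)+z₂(K₂−1)] / [−(K₁−1)(K₂−1)] = 0.2693/0.9045 = 0.298
Drum-1 compositions:
  1: x = 0.332, y = 0.779
  2: x = 0.668, y = 0.221
Drum-2 feed = drum-1 liquid: z₂ = (0.3317, 0.6683).
Drum 2:
Rachford–Rice: g(ψ₂) = Σ zᵢ(Kᵢ−1)/(1+ψ₂(Kᵢ−1)) = 0.
Check two-phase: ΣzᵢKᵢ = 1.731 > 1 and Σzᵢ/Kᵢ = 1.254 > 1, so g(0) = 0.731 > 0 and g(1) = -0.254 < 0.
Binary case is linear: z₁(K₁−1)(1+ψ₂(K₂−1)) + z₂(K₂−1)(1+ψ₂(K₁−1)) = 0
⇒ ψ₂ = [z₁(K₁−1)+z₂(K₂−1)] / [−(K₁−1)(K₂−1)] = 0.7309/1.3201 = 0.554
  1: x = 0.123, y = 0.500
  2: x = 0.877, y = 0.500

y_2 (drum 2) = 0.500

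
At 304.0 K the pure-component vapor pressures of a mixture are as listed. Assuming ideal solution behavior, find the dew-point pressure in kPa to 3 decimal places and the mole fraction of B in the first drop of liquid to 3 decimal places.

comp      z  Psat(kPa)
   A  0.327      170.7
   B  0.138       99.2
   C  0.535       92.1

Pdew = 109.701 kPa, x_B = 0.153

At the dew point ψ → 1, so Σzᵢ/Kᵢ = 1 with Kᵢ = Pᵢˢᵃᵗ/P ⇒ 1/P = Σzᵢ/Pᵢˢᵃᵗ.
1/P = 0.327/170.7 + 0.138/99.2 + 0.535/92.1 = 0.009116 ⇒ P = 109.701 kPa
xᵢ = zᵢP/Pᵢˢᵃᵗ ⇒ x_B = 0.138·109.701/99.2 = 0.153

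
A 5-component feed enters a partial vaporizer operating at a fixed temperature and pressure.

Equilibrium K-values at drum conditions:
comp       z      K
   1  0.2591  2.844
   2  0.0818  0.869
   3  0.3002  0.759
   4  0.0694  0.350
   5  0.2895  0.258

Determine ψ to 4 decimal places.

ψ = 0.1457

Let ψ = V/F and solve Σ zᵢ(Kᵢ−1)/(1+ψ(Kᵢ−1)) = 0.
Feasibility: ΣzᵢKᵢ = 1.1348, Σzᵢ/Kᵢ = 1.9011 — both > 1, two phases present.
Iterate (Newton) starting at ψ = 0.5:
  ψ = 0.5000: g = -0.25348, g' = -0.7299 → ψ = 0.1527
  ψ = 0.1527: g = -0.00558, g' = -0.7955 → ψ = 0.1457
Converged at ψ = 0.1457.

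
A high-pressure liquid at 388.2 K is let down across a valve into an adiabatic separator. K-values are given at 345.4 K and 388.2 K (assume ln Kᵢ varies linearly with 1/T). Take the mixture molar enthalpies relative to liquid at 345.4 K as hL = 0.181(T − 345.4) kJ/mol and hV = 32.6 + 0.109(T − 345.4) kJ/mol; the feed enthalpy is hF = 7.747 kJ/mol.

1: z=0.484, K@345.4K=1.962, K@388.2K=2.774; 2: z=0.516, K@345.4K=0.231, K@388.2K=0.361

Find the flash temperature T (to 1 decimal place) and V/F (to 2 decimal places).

Adiabatic flash: solve Rachford–Rice at each trial T, then check hF = ψ·hV(T) + (1−ψ)·hL(T).
  T = 345.4 K: K = (1.962, 0.231), RR gives ψ = 0.093, H_out = 3.032 kJ/mol
  T = 388.2 K: K = (2.774, 0.361), RR gives ψ = 0.467, H_out = 21.519 kJ/mol
  T = 366.8 K: K = (2.357, 0.293), RR gives ψ = 0.304, H_out = 13.309 kJ/mol
  T = 356.1 K: K = (2.156, 0.261), RR gives ψ = 0.209, H_out = 8.575 kJ/mol
  T = 350.8 K: K = (2.059, 0.246), RR gives ψ = 0.155, H_out = 5.958 kJ/mol
  T = 353.5 K: K = (2.108, 0.253), RR gives ψ = 0.183, H_out = 7.319 kJ/mol
  T = 354.8 K: K = (2.132, 0.257), RR gives ψ = 0.196, H_out = 7.953 kJ/mol
Linear interpolation between T = 353.5 (H_out = 7.319) and T = 354.8 (H_out = 7.953) on hF = 7.747 gives T ≈ 354.4 K, at which ψ = 0.19.

T = 354.4 K, V/F = 0.19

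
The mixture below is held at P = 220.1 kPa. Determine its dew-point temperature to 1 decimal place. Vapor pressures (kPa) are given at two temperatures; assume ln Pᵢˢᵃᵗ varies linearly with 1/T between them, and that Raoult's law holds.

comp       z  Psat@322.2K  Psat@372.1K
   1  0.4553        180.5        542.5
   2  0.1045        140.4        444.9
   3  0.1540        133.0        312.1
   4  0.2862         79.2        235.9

Dew-point temperature: Σzᵢ·P/Pᵢˢᵃᵗ(T) = 1. Interpolate ln Pᵢˢᵃᵗ = aᵢ + bᵢ/T.
  T = 322.2 K: ΣzᵢP/Pᵢˢᵃᵗ = 1.7692
  T = 372.1 K: ΣzᵢP/Pᵢˢᵃᵗ = 0.6121
  T = 347.1 K: ΣzᵢP/Pᵢˢᵃᵗ = 1.0017
  T = 359.6 K: ΣzᵢP/Pᵢˢᵃᵗ = 0.7761
  T = 353.4 K: ΣzᵢP/Pᵢˢᵃᵗ = 0.8788
  T = 350.2 K: ΣzᵢP/Pᵢˢᵃᵗ = 0.9386
  T = 348.6 K: ΣzᵢP/Pᵢˢᵃᵗ = 0.9705
Interpolating between 347.1 K and 348.6 K gives T ≈ 347.2 K.

T = 347.2 K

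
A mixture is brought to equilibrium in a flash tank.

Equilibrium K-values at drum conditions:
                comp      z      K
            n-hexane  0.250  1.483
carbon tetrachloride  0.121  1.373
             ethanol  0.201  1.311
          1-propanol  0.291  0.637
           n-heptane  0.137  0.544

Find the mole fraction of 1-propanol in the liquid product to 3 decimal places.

x_1-propanol = 0.337

Material balance + equilibrium reduce to Σ zᵢ(Kᵢ−1)/(1+β(Kᵢ−1)) = 0.
Check two-phase: ΣzᵢKᵢ = 1.060 > 1 and Σzᵢ/Kᵢ = 1.119 > 1, so g(0) = 0.060 > 0 and g(1) = -0.119 < 0.
Iterate (Newton) starting at β = 0.39:
  β = 0.390: g = -0.0023, g' = -0.164 → β = 0.376
Converged at β = 0.376.
Compositions from xᵢ = zᵢ/(1+β(Kᵢ−1)), yᵢ = Kᵢxᵢ:
  n-hexane: x = 0.212, y = 0.314
  carbon tetrachloride: x = 0.106, y = 0.146
  ethanol: x = 0.180, y = 0.236
  1-propanol: x = 0.337, y = 0.215
  n-heptane: x = 0.165, y = 0.090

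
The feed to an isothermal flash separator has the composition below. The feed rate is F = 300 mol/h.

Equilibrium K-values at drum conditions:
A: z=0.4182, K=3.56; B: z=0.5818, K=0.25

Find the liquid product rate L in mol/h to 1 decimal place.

L = 200.9 mol/h

Let ψ = V/F and solve Σ zᵢ(Kᵢ−1)/(1+ψ(Kᵢ−1)) = 0.
Check two-phase: ΣzᵢKᵢ = 1.6342 > 1 and Σzᵢ/Kᵢ = 2.4447 > 1, so g(0) = 0.6342 > 0 and g(1) = -1.4447 < 0.
Iterate (Newton) starting at ψ = 0.5:
  ψ = 0.5000: g = -0.22860, g' = -1.3650 → ψ = 0.3325
  ψ = 0.3325: g = -0.00303, g' = -1.3806 → ψ = 0.3303
Converged at ψ = 0.3303.
Then V = ψ·F = 0.3303·300 = 99.1 mol/h and L = F − V = 200.9 mol/h.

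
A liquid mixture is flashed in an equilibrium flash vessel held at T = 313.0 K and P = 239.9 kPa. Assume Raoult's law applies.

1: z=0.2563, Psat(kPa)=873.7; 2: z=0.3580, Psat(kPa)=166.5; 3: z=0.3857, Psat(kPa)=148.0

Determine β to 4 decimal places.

Raoult's law: Kᵢ = Pᵢˢᵃᵗ/P = Pᵢˢᵃᵗ/239.9.
  K_1 = 873.7/239.9 = 3.641934, K_2 = 166.5/239.9 = 0.694039, K_3 = 148.0/239.9 = 0.616924
Newton–Raphson from β = 0.54:
  β = 0.5400: g = -0.03846, g' = -0.4419 → β = 0.4530
  β = 0.4530: g = 0.00232, g' = -0.4988 → β = 0.4576
Converged at β = 0.4576.

β = 0.4576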